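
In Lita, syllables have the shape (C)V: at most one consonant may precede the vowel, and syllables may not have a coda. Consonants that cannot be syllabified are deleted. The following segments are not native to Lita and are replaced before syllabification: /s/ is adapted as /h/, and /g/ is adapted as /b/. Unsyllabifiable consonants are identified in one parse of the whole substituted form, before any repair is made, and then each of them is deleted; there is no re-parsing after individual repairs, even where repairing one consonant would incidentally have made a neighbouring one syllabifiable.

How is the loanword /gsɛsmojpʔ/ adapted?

Substitution: /g/ → /b/, /s/ → /h/, giving /bhɛhmojpʔ/.
Under (C)V, the unsyllabifiable consonants are /b/, /h/, /j/, /p/, /ʔ/ (no codas are permitted; onsets are limited to one consonant).
Deletion applies to /b/, /h/, /j/, /p/, /ʔ/.

hɛmo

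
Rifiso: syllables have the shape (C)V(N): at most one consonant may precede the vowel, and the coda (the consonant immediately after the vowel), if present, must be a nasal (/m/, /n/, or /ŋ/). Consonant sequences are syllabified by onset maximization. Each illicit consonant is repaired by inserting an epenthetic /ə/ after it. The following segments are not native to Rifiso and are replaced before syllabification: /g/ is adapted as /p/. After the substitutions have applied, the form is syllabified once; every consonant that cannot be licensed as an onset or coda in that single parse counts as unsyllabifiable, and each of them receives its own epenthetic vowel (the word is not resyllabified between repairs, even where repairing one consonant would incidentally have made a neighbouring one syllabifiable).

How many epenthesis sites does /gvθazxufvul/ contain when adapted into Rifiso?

5

After substitution the input is /pvθazxufvul/.
The unsyllabifiable consonants are /p/, /v/, /z/, /f/, /l/; each receives one epenthetic vowel.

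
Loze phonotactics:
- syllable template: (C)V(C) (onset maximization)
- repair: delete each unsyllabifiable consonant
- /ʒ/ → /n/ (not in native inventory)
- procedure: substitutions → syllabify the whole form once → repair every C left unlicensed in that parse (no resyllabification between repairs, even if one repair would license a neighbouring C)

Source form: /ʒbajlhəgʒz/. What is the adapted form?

Substitution: /ʒ/ → /n/, giving /nbajlhəgnz/.
The consonants /n/, /l/, /n/, /z/ cannot be parsed into a legal (C)V(C) syllable (at most one coda consonant is licensed; onsets are limited to one consonant).
Each unlicensed consonant is deleted: /n/, /l/, /n/, /z/.

bajhəg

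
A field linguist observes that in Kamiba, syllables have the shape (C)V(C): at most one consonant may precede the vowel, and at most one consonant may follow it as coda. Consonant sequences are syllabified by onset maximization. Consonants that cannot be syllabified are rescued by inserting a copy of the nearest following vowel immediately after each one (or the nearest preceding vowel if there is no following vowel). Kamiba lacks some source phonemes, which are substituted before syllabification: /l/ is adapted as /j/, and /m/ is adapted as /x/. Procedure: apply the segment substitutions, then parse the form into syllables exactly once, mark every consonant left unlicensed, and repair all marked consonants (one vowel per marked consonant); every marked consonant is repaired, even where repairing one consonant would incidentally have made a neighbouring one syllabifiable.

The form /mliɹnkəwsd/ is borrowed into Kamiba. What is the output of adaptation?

Substitution: /m/ → /x/, /l/ → /j/, giving /xjiɹnkəwsd/.
Syllabifying with onset maximization leaves /x/, /n/, /s/, /d/ stranded (at most one coda consonant is licensed; onsets are limited to one consonant).
Inserting the epenthetic vowel yields /x/ → /xi/, /n/ → /nə/, /s/ → /sə/, /d/ → /də/.

xijiɹnəkəwsədə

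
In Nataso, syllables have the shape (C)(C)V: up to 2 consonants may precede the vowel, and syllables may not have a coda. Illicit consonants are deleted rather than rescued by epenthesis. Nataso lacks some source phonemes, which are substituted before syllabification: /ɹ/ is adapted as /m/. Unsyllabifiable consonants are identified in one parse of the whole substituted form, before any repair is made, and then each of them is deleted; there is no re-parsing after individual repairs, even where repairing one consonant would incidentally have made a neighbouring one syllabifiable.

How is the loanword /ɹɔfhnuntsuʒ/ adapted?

Substitution: /ɹ/ → /m/, giving /mɔfhnuntsuʒ/.
Syllabifying with onset maximization leaves /f/, /n/, /ʒ/ stranded (no codas are permitted; onsets may contain at most 2 consonants).
Deleting the stranded consonants removes /f/, /n/, /ʒ/.

mɔhnutsu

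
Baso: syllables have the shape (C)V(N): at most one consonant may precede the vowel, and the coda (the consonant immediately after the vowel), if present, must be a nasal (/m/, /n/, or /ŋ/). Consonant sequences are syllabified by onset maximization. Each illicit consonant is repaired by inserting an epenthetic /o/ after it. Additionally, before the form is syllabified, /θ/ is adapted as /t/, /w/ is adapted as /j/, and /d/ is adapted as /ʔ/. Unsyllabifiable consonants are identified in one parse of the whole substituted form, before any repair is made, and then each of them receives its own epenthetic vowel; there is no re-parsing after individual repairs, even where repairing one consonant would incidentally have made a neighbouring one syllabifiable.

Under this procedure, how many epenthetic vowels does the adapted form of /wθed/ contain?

After substitution the input is /jteʔ/.
The unsyllabifiable consonants are /j/, /ʔ/; each receives one epenthetic vowel.

2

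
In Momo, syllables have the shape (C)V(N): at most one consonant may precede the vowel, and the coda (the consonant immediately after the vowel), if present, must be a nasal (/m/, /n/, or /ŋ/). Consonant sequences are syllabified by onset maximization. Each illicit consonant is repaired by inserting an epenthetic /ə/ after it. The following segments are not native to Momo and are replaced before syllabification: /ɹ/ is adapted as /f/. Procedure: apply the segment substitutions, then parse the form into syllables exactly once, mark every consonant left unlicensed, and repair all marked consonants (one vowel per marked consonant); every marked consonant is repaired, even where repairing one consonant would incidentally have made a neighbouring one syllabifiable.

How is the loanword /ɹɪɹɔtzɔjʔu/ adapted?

fɪfɔtəzɔjəʔu

Substitution: /ɹ/ → /f/, giving /fɪfɔtzɔjʔu/.
Syllabifying with onset maximization leaves /t/, /j/ stranded (only a nasal (/m/, /n/, or /ŋ/) is licensed in coda position; onsets are limited to one consonant).
Inserting the epenthetic vowel yields /t/ → /tə/, /j/ → /jə/.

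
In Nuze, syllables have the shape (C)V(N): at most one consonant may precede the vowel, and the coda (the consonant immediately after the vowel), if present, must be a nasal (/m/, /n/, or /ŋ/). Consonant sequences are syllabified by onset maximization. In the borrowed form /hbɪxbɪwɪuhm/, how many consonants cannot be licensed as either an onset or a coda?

4

Syllabifying with onset maximization leaves /h/, /x/, /h/, /m/ stranded (only a nasal (/m/, /n/, or /ŋ/) is licensed in coda position; onsets are limited to one consonant).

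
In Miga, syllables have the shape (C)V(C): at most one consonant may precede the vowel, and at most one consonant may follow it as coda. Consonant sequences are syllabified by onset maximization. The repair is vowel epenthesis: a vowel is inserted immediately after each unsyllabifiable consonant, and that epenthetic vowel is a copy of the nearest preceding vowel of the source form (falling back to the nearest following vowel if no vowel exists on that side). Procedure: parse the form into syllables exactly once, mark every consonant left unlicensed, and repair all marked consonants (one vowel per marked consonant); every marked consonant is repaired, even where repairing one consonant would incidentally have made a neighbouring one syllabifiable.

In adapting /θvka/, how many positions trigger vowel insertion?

The unsyllabifiable consonants are /θ/, /v/; each receives one epenthetic vowel.

2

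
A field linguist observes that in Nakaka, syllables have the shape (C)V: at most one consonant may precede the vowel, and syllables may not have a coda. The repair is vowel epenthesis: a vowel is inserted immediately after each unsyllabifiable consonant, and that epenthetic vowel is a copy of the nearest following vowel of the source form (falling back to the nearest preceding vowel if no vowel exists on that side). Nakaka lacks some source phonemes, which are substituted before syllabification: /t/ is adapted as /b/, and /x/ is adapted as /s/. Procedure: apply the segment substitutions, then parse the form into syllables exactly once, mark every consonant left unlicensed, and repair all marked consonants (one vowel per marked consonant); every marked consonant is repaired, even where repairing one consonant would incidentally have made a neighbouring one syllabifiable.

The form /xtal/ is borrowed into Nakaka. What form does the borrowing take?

Substitution: /x/ → /s/, /t/ → /b/, giving /sbal/.
Under (C)V, the unsyllabifiable consonants are /s/, /l/ (no codas are permitted; onsets are limited to one consonant).
Epenthesis after each stranded consonant: /s/ → /sa/, /l/ → /la/.

sabala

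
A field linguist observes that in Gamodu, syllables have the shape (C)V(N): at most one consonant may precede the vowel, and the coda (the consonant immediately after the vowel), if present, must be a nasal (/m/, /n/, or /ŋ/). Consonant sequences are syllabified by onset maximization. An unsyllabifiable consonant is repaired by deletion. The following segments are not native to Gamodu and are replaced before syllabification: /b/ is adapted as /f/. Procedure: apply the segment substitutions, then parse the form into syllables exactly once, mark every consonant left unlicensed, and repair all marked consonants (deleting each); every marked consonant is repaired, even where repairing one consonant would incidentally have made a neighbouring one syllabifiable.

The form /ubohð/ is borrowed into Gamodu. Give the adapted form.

Substitution: /b/ → /f/, giving /ufohð/.
Under (C)V(N), the unsyllabifiable consonants are /h/, /ð/ (only a nasal (/m/, /n/, or /ŋ/) is licensed in coda position; onsets are limited to one consonant).
Deletion applies to /h/, /ð/.

ufo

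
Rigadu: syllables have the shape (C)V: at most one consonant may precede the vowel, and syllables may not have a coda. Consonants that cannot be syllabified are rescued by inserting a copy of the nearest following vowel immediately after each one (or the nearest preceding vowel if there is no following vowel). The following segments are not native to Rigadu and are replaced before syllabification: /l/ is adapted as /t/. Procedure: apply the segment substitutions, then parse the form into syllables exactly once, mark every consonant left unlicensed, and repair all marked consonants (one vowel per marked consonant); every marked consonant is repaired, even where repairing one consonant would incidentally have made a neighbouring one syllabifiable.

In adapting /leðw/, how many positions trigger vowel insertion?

2

After substitution the input is /teðw/.
The unsyllabifiable consonants are /ð/, /w/; each receives one epenthetic vowel.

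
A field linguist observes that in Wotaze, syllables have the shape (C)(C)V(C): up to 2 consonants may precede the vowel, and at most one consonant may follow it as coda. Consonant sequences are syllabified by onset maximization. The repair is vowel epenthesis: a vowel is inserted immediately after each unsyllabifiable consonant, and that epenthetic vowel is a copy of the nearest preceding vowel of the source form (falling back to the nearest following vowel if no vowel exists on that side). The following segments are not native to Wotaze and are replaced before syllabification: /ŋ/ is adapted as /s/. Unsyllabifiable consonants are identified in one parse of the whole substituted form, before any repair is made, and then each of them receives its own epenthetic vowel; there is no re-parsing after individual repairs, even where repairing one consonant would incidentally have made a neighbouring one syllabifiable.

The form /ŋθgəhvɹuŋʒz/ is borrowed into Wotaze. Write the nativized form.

Substitution: /ŋ/ → /s/, giving /sθgəhvɹusʒz/.
The consonants /s/, /ʒ/, /z/ cannot be parsed into a legal (C)(C)V(C) syllable (at most one coda consonant is licensed; onsets may contain at most 2 consonants).
Inserting the epenthetic vowel yields /s/ → /sə/, /ʒ/ → /ʒu/, /z/ → /zu/.

səθgəhvɹusʒuzu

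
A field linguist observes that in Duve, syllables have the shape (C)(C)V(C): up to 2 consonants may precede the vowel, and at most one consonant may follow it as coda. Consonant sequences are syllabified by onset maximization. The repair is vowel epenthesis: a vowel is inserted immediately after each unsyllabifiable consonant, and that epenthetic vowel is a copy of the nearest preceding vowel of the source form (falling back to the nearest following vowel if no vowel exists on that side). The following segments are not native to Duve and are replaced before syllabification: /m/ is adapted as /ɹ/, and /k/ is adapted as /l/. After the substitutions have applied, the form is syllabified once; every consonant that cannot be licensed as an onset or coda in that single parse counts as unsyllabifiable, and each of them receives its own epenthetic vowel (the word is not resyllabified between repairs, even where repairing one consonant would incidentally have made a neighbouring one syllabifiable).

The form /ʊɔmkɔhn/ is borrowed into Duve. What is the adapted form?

ʊɔɹlɔhnɔ

Substitution: /m/ → /ɹ/, /k/ → /l/, giving /ʊɔɹlɔhn/.
Under (C)(C)V(C), the unsyllabifiable consonants are /n/ (at most one coda consonant is licensed; onsets may contain at most 2 consonants).
Inserting the epenthetic vowel yields /n/ → /nɔ/.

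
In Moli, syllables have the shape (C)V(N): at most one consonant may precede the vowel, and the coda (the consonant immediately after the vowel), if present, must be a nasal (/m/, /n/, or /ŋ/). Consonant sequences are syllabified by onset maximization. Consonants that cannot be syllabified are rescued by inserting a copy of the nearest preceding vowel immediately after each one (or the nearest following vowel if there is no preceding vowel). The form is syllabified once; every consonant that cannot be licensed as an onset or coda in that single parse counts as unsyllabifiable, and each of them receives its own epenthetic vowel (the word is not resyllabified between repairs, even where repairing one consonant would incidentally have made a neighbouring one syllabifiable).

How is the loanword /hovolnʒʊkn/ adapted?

The consonants /l/, /n/, /k/, /n/ cannot be parsed into a legal (C)V(N) syllable (only a nasal (/m/, /n/, or /ŋ/) is licensed in coda position; onsets are limited to one consonant).
Each unlicensed consonant becomes the onset of a new syllable: /l/ → /lo/, /n/ → /no/, /k/ → /kʊ/, /n/ → /nʊ/.

hovolonoʒʊkʊnʊ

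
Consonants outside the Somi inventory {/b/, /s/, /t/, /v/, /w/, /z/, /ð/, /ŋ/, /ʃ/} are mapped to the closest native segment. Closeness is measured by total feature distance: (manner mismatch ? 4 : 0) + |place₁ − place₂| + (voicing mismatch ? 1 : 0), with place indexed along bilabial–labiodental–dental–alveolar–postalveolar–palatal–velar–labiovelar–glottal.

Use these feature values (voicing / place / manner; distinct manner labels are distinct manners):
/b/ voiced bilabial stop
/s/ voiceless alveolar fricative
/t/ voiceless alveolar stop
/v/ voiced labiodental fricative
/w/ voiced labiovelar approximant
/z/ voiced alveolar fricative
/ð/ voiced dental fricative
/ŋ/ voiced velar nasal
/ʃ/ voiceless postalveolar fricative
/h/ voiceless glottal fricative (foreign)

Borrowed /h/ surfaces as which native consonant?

/ʃ/ is closest: same manner (fricative), place distance 4 (glottal→postalveolar), same voicing; total 4. Next closest is /s/ at distance 5.

ʃ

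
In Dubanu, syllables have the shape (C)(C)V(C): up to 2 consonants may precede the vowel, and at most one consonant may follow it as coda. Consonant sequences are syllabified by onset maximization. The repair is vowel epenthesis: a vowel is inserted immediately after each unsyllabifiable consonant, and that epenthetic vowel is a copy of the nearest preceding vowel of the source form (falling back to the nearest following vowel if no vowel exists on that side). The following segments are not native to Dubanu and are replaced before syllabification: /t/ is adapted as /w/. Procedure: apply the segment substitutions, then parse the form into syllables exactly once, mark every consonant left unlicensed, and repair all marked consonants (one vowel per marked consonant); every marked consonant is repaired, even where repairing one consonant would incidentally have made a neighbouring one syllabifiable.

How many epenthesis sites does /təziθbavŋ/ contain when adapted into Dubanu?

After substitution the input is /wəziθbavŋ/.
The unsyllabifiable consonants are /ŋ/; each receives one epenthetic vowel.

1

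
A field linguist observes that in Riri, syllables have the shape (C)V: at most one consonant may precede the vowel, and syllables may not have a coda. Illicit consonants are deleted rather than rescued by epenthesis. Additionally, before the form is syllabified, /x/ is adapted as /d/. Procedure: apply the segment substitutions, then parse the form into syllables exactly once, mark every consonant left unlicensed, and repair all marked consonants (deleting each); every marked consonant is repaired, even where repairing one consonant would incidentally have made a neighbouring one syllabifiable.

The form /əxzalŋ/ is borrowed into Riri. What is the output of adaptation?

Substitution: /x/ → /d/, giving /ədzalŋ/.
Under (C)V, the unsyllabifiable consonants are /d/, /l/, /ŋ/ (no codas are permitted; onsets are limited to one consonant).
Each unlicensed consonant is deleted: /d/, /l/, /ŋ/.

əza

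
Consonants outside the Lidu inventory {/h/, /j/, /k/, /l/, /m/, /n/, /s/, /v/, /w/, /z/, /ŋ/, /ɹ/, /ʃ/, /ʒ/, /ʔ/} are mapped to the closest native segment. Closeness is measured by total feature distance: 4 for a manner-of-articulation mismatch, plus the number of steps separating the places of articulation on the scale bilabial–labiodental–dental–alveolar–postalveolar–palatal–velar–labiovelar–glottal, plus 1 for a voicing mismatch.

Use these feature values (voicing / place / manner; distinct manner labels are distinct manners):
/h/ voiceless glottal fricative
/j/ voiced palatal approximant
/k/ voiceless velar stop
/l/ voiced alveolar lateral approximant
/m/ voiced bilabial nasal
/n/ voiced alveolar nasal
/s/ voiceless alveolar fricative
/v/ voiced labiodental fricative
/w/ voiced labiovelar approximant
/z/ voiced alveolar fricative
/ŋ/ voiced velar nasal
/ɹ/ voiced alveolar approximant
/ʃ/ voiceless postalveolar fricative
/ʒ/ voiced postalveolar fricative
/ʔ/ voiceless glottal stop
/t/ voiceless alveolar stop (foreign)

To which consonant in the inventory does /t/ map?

/k/ is closest: same manner (stop), place distance 3 (alveolar→velar), same voicing; total 3. Next closest is /s/ at distance 4.

k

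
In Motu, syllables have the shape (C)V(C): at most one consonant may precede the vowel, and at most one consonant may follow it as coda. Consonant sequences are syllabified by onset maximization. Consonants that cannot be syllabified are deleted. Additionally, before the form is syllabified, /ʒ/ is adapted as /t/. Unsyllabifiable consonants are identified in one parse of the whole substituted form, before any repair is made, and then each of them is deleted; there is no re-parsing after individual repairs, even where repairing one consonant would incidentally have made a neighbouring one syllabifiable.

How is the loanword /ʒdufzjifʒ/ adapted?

dufjif

Substitution: /ʒ/ → /t/, giving /tdufzjift/.
Under (C)V(C), the unsyllabifiable consonants are /t/, /z/, /t/ (at most one coda consonant is licensed; onsets are limited to one consonant).
Deletion applies to /t/, /z/, /t/.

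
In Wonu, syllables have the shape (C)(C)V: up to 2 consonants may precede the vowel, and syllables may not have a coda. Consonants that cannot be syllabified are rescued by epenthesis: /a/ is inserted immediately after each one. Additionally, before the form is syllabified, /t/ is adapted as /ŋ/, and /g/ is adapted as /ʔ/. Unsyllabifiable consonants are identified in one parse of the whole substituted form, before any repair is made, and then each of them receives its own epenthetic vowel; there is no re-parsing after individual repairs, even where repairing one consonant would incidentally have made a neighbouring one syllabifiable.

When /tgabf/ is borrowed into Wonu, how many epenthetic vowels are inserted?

2

After substitution the input is /ŋʔabf/.
The unsyllabifiable consonants are /b/, /f/; each receives one epenthetic vowel.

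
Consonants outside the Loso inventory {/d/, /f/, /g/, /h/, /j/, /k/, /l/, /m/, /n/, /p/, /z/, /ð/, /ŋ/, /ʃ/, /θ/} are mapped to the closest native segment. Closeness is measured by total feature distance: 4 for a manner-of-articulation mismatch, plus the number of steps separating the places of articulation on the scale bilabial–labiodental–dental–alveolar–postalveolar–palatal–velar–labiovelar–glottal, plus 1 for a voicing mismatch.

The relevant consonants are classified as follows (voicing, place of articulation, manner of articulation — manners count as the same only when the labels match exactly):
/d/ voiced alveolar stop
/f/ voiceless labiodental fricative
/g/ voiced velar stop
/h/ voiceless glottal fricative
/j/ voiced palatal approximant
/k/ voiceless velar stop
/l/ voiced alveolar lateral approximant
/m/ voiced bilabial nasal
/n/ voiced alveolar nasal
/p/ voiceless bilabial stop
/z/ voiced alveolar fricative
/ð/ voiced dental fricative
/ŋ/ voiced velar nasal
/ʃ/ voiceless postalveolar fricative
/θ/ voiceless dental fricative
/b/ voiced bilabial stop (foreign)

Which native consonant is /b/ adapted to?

/p/ is closest: same manner (stop), place distance 0 (bilabial→bilabial), voicing differs (+1); total 1. Next closest is /d/ at distance 3.

p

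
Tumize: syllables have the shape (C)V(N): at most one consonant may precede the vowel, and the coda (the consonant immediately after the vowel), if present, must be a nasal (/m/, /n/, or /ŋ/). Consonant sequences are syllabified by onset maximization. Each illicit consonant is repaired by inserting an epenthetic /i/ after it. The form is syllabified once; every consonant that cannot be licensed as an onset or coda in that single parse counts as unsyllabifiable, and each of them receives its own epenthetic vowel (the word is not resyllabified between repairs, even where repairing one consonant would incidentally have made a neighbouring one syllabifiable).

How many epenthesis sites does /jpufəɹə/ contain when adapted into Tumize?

1

The unsyllabifiable consonants are /j/; each receives one epenthetic vowel.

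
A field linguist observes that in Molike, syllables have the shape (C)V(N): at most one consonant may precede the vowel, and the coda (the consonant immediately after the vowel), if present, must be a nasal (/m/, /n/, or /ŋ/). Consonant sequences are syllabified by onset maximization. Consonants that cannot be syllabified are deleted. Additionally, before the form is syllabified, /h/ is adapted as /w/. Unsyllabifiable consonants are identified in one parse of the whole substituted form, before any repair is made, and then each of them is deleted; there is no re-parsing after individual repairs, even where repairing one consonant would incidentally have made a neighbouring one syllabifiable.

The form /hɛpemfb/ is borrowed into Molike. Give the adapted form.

wɛpem

Substitution: /h/ → /w/, giving /wɛpemfb/.
Under (C)V(N), the unsyllabifiable consonants are /f/, /b/ (only a nasal (/m/, /n/, or /ŋ/) is licensed in coda position; onsets are limited to one consonant).
Each unlicensed consonant is deleted: /f/, /b/.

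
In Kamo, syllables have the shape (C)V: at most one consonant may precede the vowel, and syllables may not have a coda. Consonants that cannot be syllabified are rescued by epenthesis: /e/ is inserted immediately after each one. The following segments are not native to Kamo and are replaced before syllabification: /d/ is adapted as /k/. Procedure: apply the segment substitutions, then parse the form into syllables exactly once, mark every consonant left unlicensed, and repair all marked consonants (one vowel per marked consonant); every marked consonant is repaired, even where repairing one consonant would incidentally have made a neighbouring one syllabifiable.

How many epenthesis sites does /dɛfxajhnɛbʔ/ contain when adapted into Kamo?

After substitution the input is /kɛfxajhnɛbʔ/.
The unsyllabifiable consonants are /f/, /j/, /h/, /b/, /ʔ/; each receives one epenthetic vowel.

5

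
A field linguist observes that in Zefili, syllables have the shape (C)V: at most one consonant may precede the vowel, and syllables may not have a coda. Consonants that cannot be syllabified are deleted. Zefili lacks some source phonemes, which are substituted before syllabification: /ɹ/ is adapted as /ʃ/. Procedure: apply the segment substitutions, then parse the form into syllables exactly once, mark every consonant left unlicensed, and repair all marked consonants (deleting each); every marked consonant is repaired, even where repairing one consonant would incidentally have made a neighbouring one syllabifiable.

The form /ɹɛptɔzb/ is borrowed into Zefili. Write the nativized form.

Substitution: /ɹ/ → /ʃ/, giving /ʃɛptɔzb/.
Under (C)V, the unsyllabifiable consonants are /p/, /z/, /b/ (no codas are permitted; onsets are limited to one consonant).
Deleting the stranded consonants removes /p/, /z/, /b/.

ʃɛtɔ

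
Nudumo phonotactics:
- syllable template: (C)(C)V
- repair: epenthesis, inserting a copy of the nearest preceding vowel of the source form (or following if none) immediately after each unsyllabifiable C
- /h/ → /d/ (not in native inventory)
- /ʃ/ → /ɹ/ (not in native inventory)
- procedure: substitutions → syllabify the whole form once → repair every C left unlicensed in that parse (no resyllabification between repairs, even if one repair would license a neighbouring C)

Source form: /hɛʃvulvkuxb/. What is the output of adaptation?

dɛɹvuluvkuxubu

Substitution: /h/ → /d/, /ʃ/ → /ɹ/, giving /dɛɹvulvkuxb/.
Syllabifying with onset maximization leaves /l/, /x/, /b/ stranded (no codas are permitted; onsets may contain at most 2 consonants).
Each unlicensed consonant becomes the onset of a new syllable: /l/ → /lu/, /x/ → /xu/, /b/ → /bu/.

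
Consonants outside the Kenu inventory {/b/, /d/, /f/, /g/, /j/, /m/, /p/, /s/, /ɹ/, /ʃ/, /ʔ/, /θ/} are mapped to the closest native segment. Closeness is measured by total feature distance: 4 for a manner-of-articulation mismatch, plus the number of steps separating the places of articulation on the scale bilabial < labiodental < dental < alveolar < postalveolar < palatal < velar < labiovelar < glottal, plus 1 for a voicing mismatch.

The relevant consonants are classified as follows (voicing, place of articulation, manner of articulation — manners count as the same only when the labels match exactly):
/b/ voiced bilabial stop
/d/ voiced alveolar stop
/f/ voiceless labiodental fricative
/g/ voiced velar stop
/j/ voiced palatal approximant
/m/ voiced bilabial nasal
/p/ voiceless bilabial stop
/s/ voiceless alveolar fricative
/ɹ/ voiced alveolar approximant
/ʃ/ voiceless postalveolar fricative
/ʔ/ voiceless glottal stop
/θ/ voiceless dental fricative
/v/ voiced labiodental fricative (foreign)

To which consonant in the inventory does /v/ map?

f

/f/ is closest: same manner (fricative), place distance 0 (labiodental→labiodental), voicing differs (+1); total 1. Next closest is /θ/ at distance 2.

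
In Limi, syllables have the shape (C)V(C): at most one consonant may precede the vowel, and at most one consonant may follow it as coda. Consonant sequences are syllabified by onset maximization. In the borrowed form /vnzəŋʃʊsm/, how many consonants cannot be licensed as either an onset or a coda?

3

Syllabifying with onset maximization leaves /v/, /n/, /m/ stranded (at most one coda consonant is licensed; onsets are limited to one consonant).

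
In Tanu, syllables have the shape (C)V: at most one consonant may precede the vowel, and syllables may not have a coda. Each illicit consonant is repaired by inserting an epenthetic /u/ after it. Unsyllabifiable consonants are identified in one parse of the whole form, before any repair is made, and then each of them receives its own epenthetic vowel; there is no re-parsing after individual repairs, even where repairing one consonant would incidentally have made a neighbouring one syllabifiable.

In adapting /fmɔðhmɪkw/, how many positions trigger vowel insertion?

The unsyllabifiable consonants are /f/, /ð/, /h/, /k/, /w/; each receives one epenthetic vowel.

5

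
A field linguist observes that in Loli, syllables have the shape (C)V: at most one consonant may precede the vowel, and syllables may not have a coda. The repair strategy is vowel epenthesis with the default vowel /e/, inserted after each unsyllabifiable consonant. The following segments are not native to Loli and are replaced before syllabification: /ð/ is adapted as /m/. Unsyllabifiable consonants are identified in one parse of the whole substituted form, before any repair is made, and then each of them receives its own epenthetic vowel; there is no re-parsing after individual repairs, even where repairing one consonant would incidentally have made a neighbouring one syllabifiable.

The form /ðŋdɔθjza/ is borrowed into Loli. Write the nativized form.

meŋedɔθejeza

Substitution: /ð/ → /m/, giving /mŋdɔθjza/.
Syllabifying with onset maximization leaves /m/, /ŋ/, /θ/, /j/ stranded (no codas are permitted; onsets are limited to one consonant).
Inserting the epenthetic vowel yields /m/ → /me/, /ŋ/ → /ŋe/, /θ/ → /θe/, /j/ → /je/.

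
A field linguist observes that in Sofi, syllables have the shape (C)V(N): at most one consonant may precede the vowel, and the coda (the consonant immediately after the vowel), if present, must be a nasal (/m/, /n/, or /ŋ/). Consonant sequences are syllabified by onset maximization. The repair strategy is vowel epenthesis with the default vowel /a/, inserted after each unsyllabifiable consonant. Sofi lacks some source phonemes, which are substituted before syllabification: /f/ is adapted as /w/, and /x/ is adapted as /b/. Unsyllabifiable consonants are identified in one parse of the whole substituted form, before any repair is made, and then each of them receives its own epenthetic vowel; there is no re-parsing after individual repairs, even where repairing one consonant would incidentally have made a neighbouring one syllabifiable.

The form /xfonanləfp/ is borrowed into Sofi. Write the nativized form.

bawonanləwapa

Substitution: /x/ → /b/, /f/ → /w/, giving /bwonanləwp/.
Under (C)V(N), the unsyllabifiable consonants are /b/, /w/, /p/ (only a nasal (/m/, /n/, or /ŋ/) is licensed in coda position; onsets are limited to one consonant).
Inserting the epenthetic vowel yields /b/ → /ba/, /w/ → /wa/, /p/ → /pa/.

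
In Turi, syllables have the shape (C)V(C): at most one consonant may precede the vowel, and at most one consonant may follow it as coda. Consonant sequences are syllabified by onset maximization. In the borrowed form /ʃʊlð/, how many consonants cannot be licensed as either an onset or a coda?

1

Syllabifying with onset maximization leaves /ð/ stranded (at most one coda consonant is licensed; onsets are limited to one consonant).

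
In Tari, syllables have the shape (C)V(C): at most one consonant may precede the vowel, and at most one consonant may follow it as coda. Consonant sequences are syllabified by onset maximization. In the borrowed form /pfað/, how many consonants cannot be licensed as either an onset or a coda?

1

Syllabifying with onset maximization leaves /p/ stranded (at most one coda consonant is licensed; onsets are limited to one consonant).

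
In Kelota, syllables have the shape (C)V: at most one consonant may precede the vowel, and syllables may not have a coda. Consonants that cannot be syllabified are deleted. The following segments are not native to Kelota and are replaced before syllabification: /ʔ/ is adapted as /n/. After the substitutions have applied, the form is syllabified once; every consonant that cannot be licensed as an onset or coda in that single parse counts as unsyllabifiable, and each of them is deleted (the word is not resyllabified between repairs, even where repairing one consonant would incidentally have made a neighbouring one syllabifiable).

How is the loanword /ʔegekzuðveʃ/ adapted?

negezuve

Substitution: /ʔ/ → /n/, giving /negekzuðveʃ/.
Under (C)V, the unsyllabifiable consonants are /k/, /ð/, /ʃ/ (no codas are permitted; onsets are limited to one consonant).
Deleting the stranded consonants removes /k/, /ð/, /ʃ/.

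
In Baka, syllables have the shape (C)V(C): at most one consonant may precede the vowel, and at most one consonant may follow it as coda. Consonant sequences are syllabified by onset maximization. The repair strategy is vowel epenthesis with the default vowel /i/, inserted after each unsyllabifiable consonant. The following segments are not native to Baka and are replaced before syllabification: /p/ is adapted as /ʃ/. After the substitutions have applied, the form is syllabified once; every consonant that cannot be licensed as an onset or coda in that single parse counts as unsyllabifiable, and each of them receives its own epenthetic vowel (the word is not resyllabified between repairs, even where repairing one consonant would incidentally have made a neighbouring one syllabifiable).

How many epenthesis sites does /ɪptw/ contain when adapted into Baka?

After substitution the input is /ɪʃtw/.
The unsyllabifiable consonants are /t/, /w/; each receives one epenthetic vowel.

2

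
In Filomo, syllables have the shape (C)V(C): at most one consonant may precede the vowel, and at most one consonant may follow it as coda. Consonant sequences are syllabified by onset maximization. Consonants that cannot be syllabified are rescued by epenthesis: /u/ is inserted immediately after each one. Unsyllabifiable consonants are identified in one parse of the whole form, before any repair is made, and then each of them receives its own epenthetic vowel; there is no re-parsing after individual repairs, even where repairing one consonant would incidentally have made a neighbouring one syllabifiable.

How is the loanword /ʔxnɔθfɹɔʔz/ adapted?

ʔuxunɔθfuɹɔʔzu

Under (C)V(C), the unsyllabifiable consonants are /ʔ/, /x/, /f/, /z/ (at most one coda consonant is licensed; onsets are limited to one consonant).
Each unlicensed consonant becomes the onset of a new syllable: /ʔ/ → /ʔu/, /x/ → /xu/, /f/ → /fu/, /z/ → /zu/.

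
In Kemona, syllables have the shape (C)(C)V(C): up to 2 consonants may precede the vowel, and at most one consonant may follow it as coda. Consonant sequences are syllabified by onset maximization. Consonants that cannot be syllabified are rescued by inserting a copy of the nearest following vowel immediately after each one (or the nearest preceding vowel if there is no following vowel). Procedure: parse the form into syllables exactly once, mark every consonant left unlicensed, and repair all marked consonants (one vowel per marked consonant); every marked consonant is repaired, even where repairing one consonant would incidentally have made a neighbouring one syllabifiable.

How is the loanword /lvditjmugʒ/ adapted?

livditjmugʒu

The consonants /l/, /ʒ/ cannot be parsed into a legal (C)(C)V(C) syllable (at most one coda consonant is licensed; onsets may contain at most 2 consonants).
Inserting the epenthetic vowel yields /l/ → /li/, /ʒ/ → /ʒu/.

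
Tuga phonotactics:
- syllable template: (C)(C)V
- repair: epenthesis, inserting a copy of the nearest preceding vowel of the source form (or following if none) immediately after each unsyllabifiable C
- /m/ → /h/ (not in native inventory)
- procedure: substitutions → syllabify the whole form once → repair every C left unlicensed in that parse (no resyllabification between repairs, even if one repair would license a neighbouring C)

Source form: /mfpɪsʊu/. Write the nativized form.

Substitution: /m/ → /h/, giving /hfpɪsʊu/.
Syllabifying with onset maximization leaves /h/ stranded (no codas are permitted; onsets may contain at most 2 consonants).
Epenthesis after each stranded consonant: /h/ → /hɪ/.

hɪfpɪsʊu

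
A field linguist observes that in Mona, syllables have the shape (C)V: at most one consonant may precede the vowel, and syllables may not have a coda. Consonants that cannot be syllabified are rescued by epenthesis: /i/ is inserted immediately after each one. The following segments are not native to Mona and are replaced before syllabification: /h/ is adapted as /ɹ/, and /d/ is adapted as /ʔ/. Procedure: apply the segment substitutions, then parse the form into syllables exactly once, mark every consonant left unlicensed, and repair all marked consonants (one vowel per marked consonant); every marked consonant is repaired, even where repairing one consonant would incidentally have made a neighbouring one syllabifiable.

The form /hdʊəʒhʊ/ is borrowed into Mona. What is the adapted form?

ɹiʔʊəʒiɹʊ

Substitution: /h/ → /ɹ/, /d/ → /ʔ/, giving /ɹʔʊəʒɹʊ/.
Syllabifying with onset maximization leaves /ɹ/, /ʒ/ stranded (no codas are permitted; onsets are limited to one consonant).
Each unlicensed consonant becomes the onset of a new syllable: /ɹ/ → /ɹi/, /ʒ/ → /ʒi/.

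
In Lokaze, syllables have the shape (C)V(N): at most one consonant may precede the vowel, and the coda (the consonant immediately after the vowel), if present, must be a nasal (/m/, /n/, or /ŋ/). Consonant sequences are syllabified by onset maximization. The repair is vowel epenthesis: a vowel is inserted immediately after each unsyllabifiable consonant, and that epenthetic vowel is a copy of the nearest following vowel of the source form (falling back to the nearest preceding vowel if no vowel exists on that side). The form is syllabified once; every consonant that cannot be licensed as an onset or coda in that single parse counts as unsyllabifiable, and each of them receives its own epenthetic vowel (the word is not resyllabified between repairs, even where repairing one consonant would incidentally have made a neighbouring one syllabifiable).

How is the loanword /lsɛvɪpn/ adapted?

lɛsɛvɪpɪnɪ

Syllabifying with onset maximization leaves /l/, /p/, /n/ stranded (only a nasal (/m/, /n/, or /ŋ/) is licensed in coda position; onsets are limited to one consonant).
Inserting the epenthetic vowel yields /l/ → /lɛ/, /p/ → /pɪ/, /n/ → /nɪ/.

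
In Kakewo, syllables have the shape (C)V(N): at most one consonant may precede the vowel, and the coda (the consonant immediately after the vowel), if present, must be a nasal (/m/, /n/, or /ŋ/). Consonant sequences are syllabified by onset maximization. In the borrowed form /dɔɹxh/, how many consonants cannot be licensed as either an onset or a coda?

3

The consonants /ɹ/, /x/, /h/ cannot be parsed into a legal (C)V(N) syllable (only a nasal (/m/, /n/, or /ŋ/) is licensed in coda position; onsets are limited to one consonant).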